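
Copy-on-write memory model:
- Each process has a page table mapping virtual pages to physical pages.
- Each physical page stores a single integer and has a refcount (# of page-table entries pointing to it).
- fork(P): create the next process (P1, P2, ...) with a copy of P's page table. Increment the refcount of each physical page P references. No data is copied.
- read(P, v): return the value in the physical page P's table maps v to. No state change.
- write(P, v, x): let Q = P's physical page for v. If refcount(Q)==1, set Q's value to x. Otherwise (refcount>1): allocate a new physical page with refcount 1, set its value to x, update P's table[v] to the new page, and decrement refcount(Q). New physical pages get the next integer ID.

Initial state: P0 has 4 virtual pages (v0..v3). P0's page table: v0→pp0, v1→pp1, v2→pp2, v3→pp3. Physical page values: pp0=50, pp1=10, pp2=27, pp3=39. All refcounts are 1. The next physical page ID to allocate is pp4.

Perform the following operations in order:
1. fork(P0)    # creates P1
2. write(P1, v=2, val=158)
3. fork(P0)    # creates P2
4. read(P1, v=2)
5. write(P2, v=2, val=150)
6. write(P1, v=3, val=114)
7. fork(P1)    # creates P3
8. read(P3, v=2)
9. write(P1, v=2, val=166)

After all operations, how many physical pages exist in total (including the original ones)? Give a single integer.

Op 1: fork(P0) -> P1. 4 ppages; refcounts: pp0:2 pp1:2 pp2:2 pp3:2
Op 2: write(P1, v2, 158). refcount(pp2)=2>1 -> COPY to pp4. 5 ppages; refcounts: pp0:2 pp1:2 pp2:1 pp3:2 pp4:1
Op 3: fork(P0) -> P2. 5 ppages; refcounts: pp0:3 pp1:3 pp2:2 pp3:3 pp4:1
Op 4: read(P1, v2) -> 158. No state change.
Op 5: write(P2, v2, 150). refcount(pp2)=2>1 -> COPY to pp5. 6 ppages; refcounts: pp0:3 pp1:3 pp2:1 pp3:3 pp4:1 pp5:1
Op 6: write(P1, v3, 114). refcount(pp3)=3>1 -> COPY to pp6. 7 ppages; refcounts: pp0:3 pp1:3 pp2:1 pp3:2 pp4:1 pp5:1 pp6:1
Op 7: fork(P1) -> P3. 7 ppages; refcounts: pp0:4 pp1:4 pp2:1 pp3:2 pp4:2 pp5:1 pp6:2
Op 8: read(P3, v2) -> 158. No state change.
Op 9: write(P1, v2, 166). refcount(pp4)=2>1 -> COPY to pp7. 8 ppages; refcounts: pp0:4 pp1:4 pp2:1 pp3:2 pp4:1 pp5:1 pp6:2 pp7:1

Answer: 8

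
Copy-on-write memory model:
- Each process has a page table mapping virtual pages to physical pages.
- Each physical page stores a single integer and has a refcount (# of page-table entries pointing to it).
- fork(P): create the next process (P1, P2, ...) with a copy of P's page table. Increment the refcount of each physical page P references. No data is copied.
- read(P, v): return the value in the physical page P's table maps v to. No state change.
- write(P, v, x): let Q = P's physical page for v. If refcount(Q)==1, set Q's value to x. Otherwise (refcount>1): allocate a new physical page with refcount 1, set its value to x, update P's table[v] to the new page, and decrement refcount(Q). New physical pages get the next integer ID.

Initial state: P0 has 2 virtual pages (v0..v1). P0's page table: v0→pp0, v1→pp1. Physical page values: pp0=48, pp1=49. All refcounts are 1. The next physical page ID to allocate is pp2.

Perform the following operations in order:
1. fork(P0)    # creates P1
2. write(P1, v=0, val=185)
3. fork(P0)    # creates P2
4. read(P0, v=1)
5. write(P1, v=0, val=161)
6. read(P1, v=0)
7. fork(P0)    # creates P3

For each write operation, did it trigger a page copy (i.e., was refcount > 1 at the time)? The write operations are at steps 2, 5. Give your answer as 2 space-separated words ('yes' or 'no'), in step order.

Op 1: fork(P0) -> P1. 2 ppages; refcounts: pp0:2 pp1:2
Op 2: write(P1, v0, 185). refcount(pp0)=2>1 -> COPY to pp2. 3 ppages; refcounts: pp0:1 pp1:2 pp2:1
Op 3: fork(P0) -> P2. 3 ppages; refcounts: pp0:2 pp1:3 pp2:1
Op 4: read(P0, v1) -> 49. No state change.
Op 5: write(P1, v0, 161). refcount(pp2)=1 -> write in place. 3 ppages; refcounts: pp0:2 pp1:3 pp2:1
Op 6: read(P1, v0) -> 161. No state change.
Op 7: fork(P0) -> P3. 3 ppages; refcounts: pp0:3 pp1:4 pp2:1

yes no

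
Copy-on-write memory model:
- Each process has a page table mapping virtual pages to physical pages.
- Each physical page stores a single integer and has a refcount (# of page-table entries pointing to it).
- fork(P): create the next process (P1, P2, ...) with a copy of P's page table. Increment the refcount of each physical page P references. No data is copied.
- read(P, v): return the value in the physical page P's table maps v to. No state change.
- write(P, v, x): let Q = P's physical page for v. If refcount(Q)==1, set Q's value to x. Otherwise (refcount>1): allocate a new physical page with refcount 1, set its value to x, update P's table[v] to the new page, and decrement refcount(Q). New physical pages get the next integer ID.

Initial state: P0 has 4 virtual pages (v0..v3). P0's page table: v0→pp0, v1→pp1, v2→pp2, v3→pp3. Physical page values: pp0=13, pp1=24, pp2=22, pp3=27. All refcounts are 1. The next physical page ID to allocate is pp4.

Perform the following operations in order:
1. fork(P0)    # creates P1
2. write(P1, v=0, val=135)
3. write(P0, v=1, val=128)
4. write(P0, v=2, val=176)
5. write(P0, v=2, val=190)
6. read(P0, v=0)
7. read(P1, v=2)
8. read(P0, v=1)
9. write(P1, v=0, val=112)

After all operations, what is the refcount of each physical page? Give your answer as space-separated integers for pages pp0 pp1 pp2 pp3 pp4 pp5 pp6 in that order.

Op 1: fork(P0) -> P1. 4 ppages; refcounts: pp0:2 pp1:2 pp2:2 pp3:2
Op 2: write(P1, v0, 135). refcount(pp0)=2>1 -> COPY to pp4. 5 ppages; refcounts: pp0:1 pp1:2 pp2:2 pp3:2 pp4:1
Op 3: write(P0, v1, 128). refcount(pp1)=2>1 -> COPY to pp5. 6 ppages; refcounts: pp0:1 pp1:1 pp2:2 pp3:2 pp4:1 pp5:1
Op 4: write(P0, v2, 176). refcount(pp2)=2>1 -> COPY to pp6. 7 ppages; refcounts: pp0:1 pp1:1 pp2:1 pp3:2 pp4:1 pp5:1 pp6:1
Op 5: write(P0, v2, 190). refcount(pp6)=1 -> write in place. 7 ppages; refcounts: pp0:1 pp1:1 pp2:1 pp3:2 pp4:1 pp5:1 pp6:1
Op 6: read(P0, v0) -> 13. No state change.
Op 7: read(P1, v2) -> 22. No state change.
Op 8: read(P0, v1) -> 128. No state change.
Op 9: write(P1, v0, 112). refcount(pp4)=1 -> write in place. 7 ppages; refcounts: pp0:1 pp1:1 pp2:1 pp3:2 pp4:1 pp5:1 pp6:1

Answer: 1 1 1 2 1 1 1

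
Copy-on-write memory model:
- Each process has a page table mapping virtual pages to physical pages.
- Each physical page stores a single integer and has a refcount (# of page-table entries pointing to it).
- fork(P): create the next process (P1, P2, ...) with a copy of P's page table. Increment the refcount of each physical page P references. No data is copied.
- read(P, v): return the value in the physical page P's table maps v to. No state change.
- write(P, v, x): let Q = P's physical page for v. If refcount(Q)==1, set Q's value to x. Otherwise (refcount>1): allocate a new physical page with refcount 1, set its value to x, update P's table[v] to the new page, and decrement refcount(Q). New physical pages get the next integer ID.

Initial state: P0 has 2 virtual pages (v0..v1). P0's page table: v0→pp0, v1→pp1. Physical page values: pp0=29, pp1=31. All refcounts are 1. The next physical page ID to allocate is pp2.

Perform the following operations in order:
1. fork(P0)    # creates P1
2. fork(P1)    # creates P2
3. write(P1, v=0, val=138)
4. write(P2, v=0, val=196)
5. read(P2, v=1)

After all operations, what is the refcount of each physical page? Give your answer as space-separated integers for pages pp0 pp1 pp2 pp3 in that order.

Op 1: fork(P0) -> P1. 2 ppages; refcounts: pp0:2 pp1:2
Op 2: fork(P1) -> P2. 2 ppages; refcounts: pp0:3 pp1:3
Op 3: write(P1, v0, 138). refcount(pp0)=3>1 -> COPY to pp2. 3 ppages; refcounts: pp0:2 pp1:3 pp2:1
Op 4: write(P2, v0, 196). refcount(pp0)=2>1 -> COPY to pp3. 4 ppages; refcounts: pp0:1 pp1:3 pp2:1 pp3:1
Op 5: read(P2, v1) -> 31. No state change.

Answer: 1 3 1 1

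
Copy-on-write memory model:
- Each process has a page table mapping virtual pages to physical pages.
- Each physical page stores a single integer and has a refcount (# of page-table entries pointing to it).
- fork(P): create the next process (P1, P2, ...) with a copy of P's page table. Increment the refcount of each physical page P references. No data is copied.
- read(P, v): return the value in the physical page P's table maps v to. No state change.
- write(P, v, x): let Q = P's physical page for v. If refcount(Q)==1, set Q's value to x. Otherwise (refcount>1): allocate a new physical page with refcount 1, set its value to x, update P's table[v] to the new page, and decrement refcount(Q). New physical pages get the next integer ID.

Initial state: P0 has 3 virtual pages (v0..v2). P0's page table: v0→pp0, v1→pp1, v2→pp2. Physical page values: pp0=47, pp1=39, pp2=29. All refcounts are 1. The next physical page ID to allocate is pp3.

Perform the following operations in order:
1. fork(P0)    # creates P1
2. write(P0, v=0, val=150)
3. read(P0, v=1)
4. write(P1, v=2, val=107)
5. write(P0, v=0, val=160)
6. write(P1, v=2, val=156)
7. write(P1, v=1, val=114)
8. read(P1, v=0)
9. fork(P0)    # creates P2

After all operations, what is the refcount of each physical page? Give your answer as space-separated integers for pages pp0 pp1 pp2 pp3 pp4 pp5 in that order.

Answer: 1 2 2 2 1 1

Derivation:
Op 1: fork(P0) -> P1. 3 ppages; refcounts: pp0:2 pp1:2 pp2:2
Op 2: write(P0, v0, 150). refcount(pp0)=2>1 -> COPY to pp3. 4 ppages; refcounts: pp0:1 pp1:2 pp2:2 pp3:1
Op 3: read(P0, v1) -> 39. No state change.
Op 4: write(P1, v2, 107). refcount(pp2)=2>1 -> COPY to pp4. 5 ppages; refcounts: pp0:1 pp1:2 pp2:1 pp3:1 pp4:1
Op 5: write(P0, v0, 160). refcount(pp3)=1 -> write in place. 5 ppages; refcounts: pp0:1 pp1:2 pp2:1 pp3:1 pp4:1
Op 6: write(P1, v2, 156). refcount(pp4)=1 -> write in place. 5 ppages; refcounts: pp0:1 pp1:2 pp2:1 pp3:1 pp4:1
Op 7: write(P1, v1, 114). refcount(pp1)=2>1 -> COPY to pp5. 6 ppages; refcounts: pp0:1 pp1:1 pp2:1 pp3:1 pp4:1 pp5:1
Op 8: read(P1, v0) -> 47. No state change.
Op 9: fork(P0) -> P2. 6 ppages; refcounts: pp0:1 pp1:2 pp2:2 pp3:2 pp4:1 pp5:1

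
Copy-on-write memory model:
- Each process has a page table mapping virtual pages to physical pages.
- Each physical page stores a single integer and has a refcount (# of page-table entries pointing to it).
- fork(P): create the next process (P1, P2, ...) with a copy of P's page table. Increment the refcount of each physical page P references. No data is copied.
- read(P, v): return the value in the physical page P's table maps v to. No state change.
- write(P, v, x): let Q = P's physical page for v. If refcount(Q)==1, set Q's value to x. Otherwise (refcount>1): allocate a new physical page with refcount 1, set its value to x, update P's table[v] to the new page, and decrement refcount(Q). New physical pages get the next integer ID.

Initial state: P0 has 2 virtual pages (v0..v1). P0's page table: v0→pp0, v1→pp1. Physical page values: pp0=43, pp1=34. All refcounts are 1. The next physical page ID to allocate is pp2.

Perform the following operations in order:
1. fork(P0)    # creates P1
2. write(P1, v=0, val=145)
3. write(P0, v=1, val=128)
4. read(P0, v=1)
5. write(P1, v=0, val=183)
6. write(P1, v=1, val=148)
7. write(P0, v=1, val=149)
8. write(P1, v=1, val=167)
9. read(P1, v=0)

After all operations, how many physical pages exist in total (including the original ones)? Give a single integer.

Answer: 4

Derivation:
Op 1: fork(P0) -> P1. 2 ppages; refcounts: pp0:2 pp1:2
Op 2: write(P1, v0, 145). refcount(pp0)=2>1 -> COPY to pp2. 3 ppages; refcounts: pp0:1 pp1:2 pp2:1
Op 3: write(P0, v1, 128). refcount(pp1)=2>1 -> COPY to pp3. 4 ppages; refcounts: pp0:1 pp1:1 pp2:1 pp3:1
Op 4: read(P0, v1) -> 128. No state change.
Op 5: write(P1, v0, 183). refcount(pp2)=1 -> write in place. 4 ppages; refcounts: pp0:1 pp1:1 pp2:1 pp3:1
Op 6: write(P1, v1, 148). refcount(pp1)=1 -> write in place. 4 ppages; refcounts: pp0:1 pp1:1 pp2:1 pp3:1
Op 7: write(P0, v1, 149). refcount(pp3)=1 -> write in place. 4 ppages; refcounts: pp0:1 pp1:1 pp2:1 pp3:1
Op 8: write(P1, v1, 167). refcount(pp1)=1 -> write in place. 4 ppages; refcounts: pp0:1 pp1:1 pp2:1 pp3:1
Op 9: read(P1, v0) -> 183. No state change.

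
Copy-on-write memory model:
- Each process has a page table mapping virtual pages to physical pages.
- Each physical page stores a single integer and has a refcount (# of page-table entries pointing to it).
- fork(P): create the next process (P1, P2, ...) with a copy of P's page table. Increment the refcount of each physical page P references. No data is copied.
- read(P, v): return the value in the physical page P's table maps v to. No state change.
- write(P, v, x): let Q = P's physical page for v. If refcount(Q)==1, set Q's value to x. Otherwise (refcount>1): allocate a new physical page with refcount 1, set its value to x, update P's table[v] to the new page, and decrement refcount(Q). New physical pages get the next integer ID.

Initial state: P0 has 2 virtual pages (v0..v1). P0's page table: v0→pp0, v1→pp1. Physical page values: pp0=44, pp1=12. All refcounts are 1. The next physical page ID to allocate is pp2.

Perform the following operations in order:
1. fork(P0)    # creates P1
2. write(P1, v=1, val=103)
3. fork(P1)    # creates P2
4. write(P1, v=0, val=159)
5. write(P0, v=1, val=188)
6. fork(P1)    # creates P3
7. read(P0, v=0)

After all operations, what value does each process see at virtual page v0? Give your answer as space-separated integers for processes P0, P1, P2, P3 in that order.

Answer: 44 159 44 159

Derivation:
Op 1: fork(P0) -> P1. 2 ppages; refcounts: pp0:2 pp1:2
Op 2: write(P1, v1, 103). refcount(pp1)=2>1 -> COPY to pp2. 3 ppages; refcounts: pp0:2 pp1:1 pp2:1
Op 3: fork(P1) -> P2. 3 ppages; refcounts: pp0:3 pp1:1 pp2:2
Op 4: write(P1, v0, 159). refcount(pp0)=3>1 -> COPY to pp3. 4 ppages; refcounts: pp0:2 pp1:1 pp2:2 pp3:1
Op 5: write(P0, v1, 188). refcount(pp1)=1 -> write in place. 4 ppages; refcounts: pp0:2 pp1:1 pp2:2 pp3:1
Op 6: fork(P1) -> P3. 4 ppages; refcounts: pp0:2 pp1:1 pp2:3 pp3:2
Op 7: read(P0, v0) -> 44. No state change.
P0: v0 -> pp0 = 44
P1: v0 -> pp3 = 159
P2: v0 -> pp0 = 44
P3: v0 -> pp3 = 159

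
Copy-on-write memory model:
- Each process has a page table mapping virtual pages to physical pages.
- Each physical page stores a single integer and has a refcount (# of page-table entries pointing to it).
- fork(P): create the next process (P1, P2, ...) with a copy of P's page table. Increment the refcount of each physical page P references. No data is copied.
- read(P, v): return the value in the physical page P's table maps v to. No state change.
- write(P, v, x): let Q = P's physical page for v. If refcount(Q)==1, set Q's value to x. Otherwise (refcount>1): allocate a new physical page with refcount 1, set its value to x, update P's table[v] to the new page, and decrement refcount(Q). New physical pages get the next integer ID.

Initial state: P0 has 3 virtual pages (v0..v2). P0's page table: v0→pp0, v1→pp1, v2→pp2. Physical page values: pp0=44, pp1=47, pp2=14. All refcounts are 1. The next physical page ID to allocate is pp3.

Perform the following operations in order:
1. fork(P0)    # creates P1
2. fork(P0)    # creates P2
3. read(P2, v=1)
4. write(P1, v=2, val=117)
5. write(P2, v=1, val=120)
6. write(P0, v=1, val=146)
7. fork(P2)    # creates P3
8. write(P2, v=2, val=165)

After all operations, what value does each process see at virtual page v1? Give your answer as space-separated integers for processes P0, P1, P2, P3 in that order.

Answer: 146 47 120 120

Derivation:
Op 1: fork(P0) -> P1. 3 ppages; refcounts: pp0:2 pp1:2 pp2:2
Op 2: fork(P0) -> P2. 3 ppages; refcounts: pp0:3 pp1:3 pp2:3
Op 3: read(P2, v1) -> 47. No state change.
Op 4: write(P1, v2, 117). refcount(pp2)=3>1 -> COPY to pp3. 4 ppages; refcounts: pp0:3 pp1:3 pp2:2 pp3:1
Op 5: write(P2, v1, 120). refcount(pp1)=3>1 -> COPY to pp4. 5 ppages; refcounts: pp0:3 pp1:2 pp2:2 pp3:1 pp4:1
Op 6: write(P0, v1, 146). refcount(pp1)=2>1 -> COPY to pp5. 6 ppages; refcounts: pp0:3 pp1:1 pp2:2 pp3:1 pp4:1 pp5:1
Op 7: fork(P2) -> P3. 6 ppages; refcounts: pp0:4 pp1:1 pp2:3 pp3:1 pp4:2 pp5:1
Op 8: write(P2, v2, 165). refcount(pp2)=3>1 -> COPY to pp6. 7 ppages; refcounts: pp0:4 pp1:1 pp2:2 pp3:1 pp4:2 pp5:1 pp6:1
P0: v1 -> pp5 = 146
P1: v1 -> pp1 = 47
P2: v1 -> pp4 = 120
P3: v1 -> pp4 = 120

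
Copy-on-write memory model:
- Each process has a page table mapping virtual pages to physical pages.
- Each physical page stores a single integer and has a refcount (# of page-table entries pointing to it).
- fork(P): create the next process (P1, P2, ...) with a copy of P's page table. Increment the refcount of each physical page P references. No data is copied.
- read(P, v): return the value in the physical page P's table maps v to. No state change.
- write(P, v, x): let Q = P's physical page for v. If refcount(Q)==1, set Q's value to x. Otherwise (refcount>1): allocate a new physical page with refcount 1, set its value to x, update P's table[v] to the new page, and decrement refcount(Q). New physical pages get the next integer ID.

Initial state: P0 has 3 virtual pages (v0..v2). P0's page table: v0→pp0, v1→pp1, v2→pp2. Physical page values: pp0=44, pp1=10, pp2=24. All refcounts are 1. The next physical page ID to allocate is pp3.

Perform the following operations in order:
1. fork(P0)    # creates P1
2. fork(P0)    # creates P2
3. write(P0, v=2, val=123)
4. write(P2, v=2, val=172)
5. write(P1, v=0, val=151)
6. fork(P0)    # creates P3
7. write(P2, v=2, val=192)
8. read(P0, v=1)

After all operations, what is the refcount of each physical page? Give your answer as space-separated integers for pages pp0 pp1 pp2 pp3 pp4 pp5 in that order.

Op 1: fork(P0) -> P1. 3 ppages; refcounts: pp0:2 pp1:2 pp2:2
Op 2: fork(P0) -> P2. 3 ppages; refcounts: pp0:3 pp1:3 pp2:3
Op 3: write(P0, v2, 123). refcount(pp2)=3>1 -> COPY to pp3. 4 ppages; refcounts: pp0:3 pp1:3 pp2:2 pp3:1
Op 4: write(P2, v2, 172). refcount(pp2)=2>1 -> COPY to pp4. 5 ppages; refcounts: pp0:3 pp1:3 pp2:1 pp3:1 pp4:1
Op 5: write(P1, v0, 151). refcount(pp0)=3>1 -> COPY to pp5. 6 ppages; refcounts: pp0:2 pp1:3 pp2:1 pp3:1 pp4:1 pp5:1
Op 6: fork(P0) -> P3. 6 ppages; refcounts: pp0:3 pp1:4 pp2:1 pp3:2 pp4:1 pp5:1
Op 7: write(P2, v2, 192). refcount(pp4)=1 -> write in place. 6 ppages; refcounts: pp0:3 pp1:4 pp2:1 pp3:2 pp4:1 pp5:1
Op 8: read(P0, v1) -> 10. No state change.

Answer: 3 4 1 2 1 1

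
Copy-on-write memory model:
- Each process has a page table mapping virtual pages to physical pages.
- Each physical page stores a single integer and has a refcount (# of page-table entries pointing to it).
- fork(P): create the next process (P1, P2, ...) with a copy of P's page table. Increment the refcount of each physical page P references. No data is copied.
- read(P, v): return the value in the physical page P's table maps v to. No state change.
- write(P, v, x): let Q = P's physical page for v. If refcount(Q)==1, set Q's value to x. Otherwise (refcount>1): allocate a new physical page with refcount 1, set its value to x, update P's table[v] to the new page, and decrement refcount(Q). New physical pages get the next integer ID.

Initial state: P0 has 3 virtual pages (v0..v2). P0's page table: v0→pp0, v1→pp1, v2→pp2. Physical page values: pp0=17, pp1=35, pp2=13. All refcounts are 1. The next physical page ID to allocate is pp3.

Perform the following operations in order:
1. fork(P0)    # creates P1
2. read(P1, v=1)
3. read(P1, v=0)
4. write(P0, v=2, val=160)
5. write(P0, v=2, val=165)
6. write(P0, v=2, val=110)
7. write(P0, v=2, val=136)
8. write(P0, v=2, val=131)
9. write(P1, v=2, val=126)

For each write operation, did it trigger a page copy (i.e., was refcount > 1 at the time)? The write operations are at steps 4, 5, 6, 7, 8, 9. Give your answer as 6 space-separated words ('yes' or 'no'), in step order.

Op 1: fork(P0) -> P1. 3 ppages; refcounts: pp0:2 pp1:2 pp2:2
Op 2: read(P1, v1) -> 35. No state change.
Op 3: read(P1, v0) -> 17. No state change.
Op 4: write(P0, v2, 160). refcount(pp2)=2>1 -> COPY to pp3. 4 ppages; refcounts: pp0:2 pp1:2 pp2:1 pp3:1
Op 5: write(P0, v2, 165). refcount(pp3)=1 -> write in place. 4 ppages; refcounts: pp0:2 pp1:2 pp2:1 pp3:1
Op 6: write(P0, v2, 110). refcount(pp3)=1 -> write in place. 4 ppages; refcounts: pp0:2 pp1:2 pp2:1 pp3:1
Op 7: write(P0, v2, 136). refcount(pp3)=1 -> write in place. 4 ppages; refcounts: pp0:2 pp1:2 pp2:1 pp3:1
Op 8: write(P0, v2, 131). refcount(pp3)=1 -> write in place. 4 ppages; refcounts: pp0:2 pp1:2 pp2:1 pp3:1
Op 9: write(P1, v2, 126). refcount(pp2)=1 -> write in place. 4 ppages; refcounts: pp0:2 pp1:2 pp2:1 pp3:1

yes no no no no no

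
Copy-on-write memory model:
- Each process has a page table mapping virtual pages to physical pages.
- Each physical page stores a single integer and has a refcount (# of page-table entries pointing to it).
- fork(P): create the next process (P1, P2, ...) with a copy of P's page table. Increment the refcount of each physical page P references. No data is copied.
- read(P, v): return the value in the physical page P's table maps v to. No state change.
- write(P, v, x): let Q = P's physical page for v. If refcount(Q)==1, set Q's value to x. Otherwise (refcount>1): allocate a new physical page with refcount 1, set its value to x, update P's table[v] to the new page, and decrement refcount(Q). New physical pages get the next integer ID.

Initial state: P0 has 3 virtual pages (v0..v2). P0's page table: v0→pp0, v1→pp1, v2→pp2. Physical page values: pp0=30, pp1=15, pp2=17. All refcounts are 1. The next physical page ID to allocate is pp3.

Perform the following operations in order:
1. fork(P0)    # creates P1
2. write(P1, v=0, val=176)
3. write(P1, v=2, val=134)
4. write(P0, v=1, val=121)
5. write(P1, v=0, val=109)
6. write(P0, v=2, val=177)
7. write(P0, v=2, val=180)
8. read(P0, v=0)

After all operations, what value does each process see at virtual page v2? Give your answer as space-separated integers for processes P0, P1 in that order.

Op 1: fork(P0) -> P1. 3 ppages; refcounts: pp0:2 pp1:2 pp2:2
Op 2: write(P1, v0, 176). refcount(pp0)=2>1 -> COPY to pp3. 4 ppages; refcounts: pp0:1 pp1:2 pp2:2 pp3:1
Op 3: write(P1, v2, 134). refcount(pp2)=2>1 -> COPY to pp4. 5 ppages; refcounts: pp0:1 pp1:2 pp2:1 pp3:1 pp4:1
Op 4: write(P0, v1, 121). refcount(pp1)=2>1 -> COPY to pp5. 6 ppages; refcounts: pp0:1 pp1:1 pp2:1 pp3:1 pp4:1 pp5:1
Op 5: write(P1, v0, 109). refcount(pp3)=1 -> write in place. 6 ppages; refcounts: pp0:1 pp1:1 pp2:1 pp3:1 pp4:1 pp5:1
Op 6: write(P0, v2, 177). refcount(pp2)=1 -> write in place. 6 ppages; refcounts: pp0:1 pp1:1 pp2:1 pp3:1 pp4:1 pp5:1
Op 7: write(P0, v2, 180). refcount(pp2)=1 -> write in place. 6 ppages; refcounts: pp0:1 pp1:1 pp2:1 pp3:1 pp4:1 pp5:1
Op 8: read(P0, v0) -> 30. No state change.
P0: v2 -> pp2 = 180
P1: v2 -> pp4 = 134

Answer: 180 134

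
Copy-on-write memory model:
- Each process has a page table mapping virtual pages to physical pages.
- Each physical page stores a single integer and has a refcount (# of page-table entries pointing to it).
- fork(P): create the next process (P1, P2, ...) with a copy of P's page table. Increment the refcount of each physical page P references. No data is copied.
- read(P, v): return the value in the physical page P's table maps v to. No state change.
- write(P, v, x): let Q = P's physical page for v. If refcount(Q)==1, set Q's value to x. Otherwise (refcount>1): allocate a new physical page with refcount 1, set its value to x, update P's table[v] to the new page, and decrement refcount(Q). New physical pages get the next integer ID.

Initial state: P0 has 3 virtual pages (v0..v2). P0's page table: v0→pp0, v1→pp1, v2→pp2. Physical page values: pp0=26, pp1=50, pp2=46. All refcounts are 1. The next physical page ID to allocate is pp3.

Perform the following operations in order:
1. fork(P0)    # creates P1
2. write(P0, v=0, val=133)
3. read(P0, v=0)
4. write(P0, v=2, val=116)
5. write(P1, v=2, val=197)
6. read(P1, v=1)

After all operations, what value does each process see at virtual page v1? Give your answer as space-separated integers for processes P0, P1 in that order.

Op 1: fork(P0) -> P1. 3 ppages; refcounts: pp0:2 pp1:2 pp2:2
Op 2: write(P0, v0, 133). refcount(pp0)=2>1 -> COPY to pp3. 4 ppages; refcounts: pp0:1 pp1:2 pp2:2 pp3:1
Op 3: read(P0, v0) -> 133. No state change.
Op 4: write(P0, v2, 116). refcount(pp2)=2>1 -> COPY to pp4. 5 ppages; refcounts: pp0:1 pp1:2 pp2:1 pp3:1 pp4:1
Op 5: write(P1, v2, 197). refcount(pp2)=1 -> write in place. 5 ppages; refcounts: pp0:1 pp1:2 pp2:1 pp3:1 pp4:1
Op 6: read(P1, v1) -> 50. No state change.
P0: v1 -> pp1 = 50
P1: v1 -> pp1 = 50

Answer: 50 50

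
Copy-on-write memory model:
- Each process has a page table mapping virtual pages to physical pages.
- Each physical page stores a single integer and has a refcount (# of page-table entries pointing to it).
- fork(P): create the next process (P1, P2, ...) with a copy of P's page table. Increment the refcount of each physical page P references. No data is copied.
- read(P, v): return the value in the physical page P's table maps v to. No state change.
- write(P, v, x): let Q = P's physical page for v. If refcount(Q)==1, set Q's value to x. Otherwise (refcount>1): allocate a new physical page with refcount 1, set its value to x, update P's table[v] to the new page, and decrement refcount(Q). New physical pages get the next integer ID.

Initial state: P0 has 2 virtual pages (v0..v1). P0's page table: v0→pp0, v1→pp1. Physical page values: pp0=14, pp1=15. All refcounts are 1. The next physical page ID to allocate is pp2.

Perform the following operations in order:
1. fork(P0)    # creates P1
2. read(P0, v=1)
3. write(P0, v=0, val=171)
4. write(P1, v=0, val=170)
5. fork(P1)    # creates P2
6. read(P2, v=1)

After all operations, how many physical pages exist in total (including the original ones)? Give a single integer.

Answer: 3

Derivation:
Op 1: fork(P0) -> P1. 2 ppages; refcounts: pp0:2 pp1:2
Op 2: read(P0, v1) -> 15. No state change.
Op 3: write(P0, v0, 171). refcount(pp0)=2>1 -> COPY to pp2. 3 ppages; refcounts: pp0:1 pp1:2 pp2:1
Op 4: write(P1, v0, 170). refcount(pp0)=1 -> write in place. 3 ppages; refcounts: pp0:1 pp1:2 pp2:1
Op 5: fork(P1) -> P2. 3 ppages; refcounts: pp0:2 pp1:3 pp2:1
Op 6: read(P2, v1) -> 15. No state change.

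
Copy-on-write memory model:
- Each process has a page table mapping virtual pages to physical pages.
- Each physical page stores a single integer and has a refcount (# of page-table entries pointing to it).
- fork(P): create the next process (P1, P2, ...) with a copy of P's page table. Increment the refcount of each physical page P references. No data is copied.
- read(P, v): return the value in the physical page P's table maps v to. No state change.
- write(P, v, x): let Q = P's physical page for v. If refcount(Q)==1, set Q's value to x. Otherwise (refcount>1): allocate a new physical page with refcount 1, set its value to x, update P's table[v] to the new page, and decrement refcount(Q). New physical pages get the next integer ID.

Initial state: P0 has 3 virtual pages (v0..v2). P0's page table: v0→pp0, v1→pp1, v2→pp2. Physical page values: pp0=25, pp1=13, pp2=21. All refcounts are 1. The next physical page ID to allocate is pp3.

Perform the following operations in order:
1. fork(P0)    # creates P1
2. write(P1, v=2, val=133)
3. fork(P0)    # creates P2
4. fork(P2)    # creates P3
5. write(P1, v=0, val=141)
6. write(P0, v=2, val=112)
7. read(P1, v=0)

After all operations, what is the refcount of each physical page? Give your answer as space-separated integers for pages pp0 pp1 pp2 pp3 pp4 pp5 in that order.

Answer: 3 4 2 1 1 1

Derivation:
Op 1: fork(P0) -> P1. 3 ppages; refcounts: pp0:2 pp1:2 pp2:2
Op 2: write(P1, v2, 133). refcount(pp2)=2>1 -> COPY to pp3. 4 ppages; refcounts: pp0:2 pp1:2 pp2:1 pp3:1
Op 3: fork(P0) -> P2. 4 ppages; refcounts: pp0:3 pp1:3 pp2:2 pp3:1
Op 4: fork(P2) -> P3. 4 ppages; refcounts: pp0:4 pp1:4 pp2:3 pp3:1
Op 5: write(P1, v0, 141). refcount(pp0)=4>1 -> COPY to pp4. 5 ppages; refcounts: pp0:3 pp1:4 pp2:3 pp3:1 pp4:1
Op 6: write(P0, v2, 112). refcount(pp2)=3>1 -> COPY to pp5. 6 ppages; refcounts: pp0:3 pp1:4 pp2:2 pp3:1 pp4:1 pp5:1
Op 7: read(P1, v0) -> 141. No state change.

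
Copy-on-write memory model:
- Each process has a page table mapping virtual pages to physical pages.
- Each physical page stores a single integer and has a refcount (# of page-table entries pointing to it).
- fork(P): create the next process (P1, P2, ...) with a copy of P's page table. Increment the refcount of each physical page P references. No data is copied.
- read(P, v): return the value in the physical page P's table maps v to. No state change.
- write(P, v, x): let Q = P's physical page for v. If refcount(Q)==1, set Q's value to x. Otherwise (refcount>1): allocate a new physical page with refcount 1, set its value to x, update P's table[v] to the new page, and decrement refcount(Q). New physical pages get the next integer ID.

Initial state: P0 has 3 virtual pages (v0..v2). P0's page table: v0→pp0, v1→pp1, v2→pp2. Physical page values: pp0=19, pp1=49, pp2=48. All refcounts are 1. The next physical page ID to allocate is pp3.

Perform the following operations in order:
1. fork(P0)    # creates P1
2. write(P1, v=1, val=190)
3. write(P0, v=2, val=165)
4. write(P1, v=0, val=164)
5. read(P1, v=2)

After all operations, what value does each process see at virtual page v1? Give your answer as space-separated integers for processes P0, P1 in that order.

Op 1: fork(P0) -> P1. 3 ppages; refcounts: pp0:2 pp1:2 pp2:2
Op 2: write(P1, v1, 190). refcount(pp1)=2>1 -> COPY to pp3. 4 ppages; refcounts: pp0:2 pp1:1 pp2:2 pp3:1
Op 3: write(P0, v2, 165). refcount(pp2)=2>1 -> COPY to pp4. 5 ppages; refcounts: pp0:2 pp1:1 pp2:1 pp3:1 pp4:1
Op 4: write(P1, v0, 164). refcount(pp0)=2>1 -> COPY to pp5. 6 ppages; refcounts: pp0:1 pp1:1 pp2:1 pp3:1 pp4:1 pp5:1
Op 5: read(P1, v2) -> 48. No state change.
P0: v1 -> pp1 = 49
P1: v1 -> pp3 = 190

Answer: 49 190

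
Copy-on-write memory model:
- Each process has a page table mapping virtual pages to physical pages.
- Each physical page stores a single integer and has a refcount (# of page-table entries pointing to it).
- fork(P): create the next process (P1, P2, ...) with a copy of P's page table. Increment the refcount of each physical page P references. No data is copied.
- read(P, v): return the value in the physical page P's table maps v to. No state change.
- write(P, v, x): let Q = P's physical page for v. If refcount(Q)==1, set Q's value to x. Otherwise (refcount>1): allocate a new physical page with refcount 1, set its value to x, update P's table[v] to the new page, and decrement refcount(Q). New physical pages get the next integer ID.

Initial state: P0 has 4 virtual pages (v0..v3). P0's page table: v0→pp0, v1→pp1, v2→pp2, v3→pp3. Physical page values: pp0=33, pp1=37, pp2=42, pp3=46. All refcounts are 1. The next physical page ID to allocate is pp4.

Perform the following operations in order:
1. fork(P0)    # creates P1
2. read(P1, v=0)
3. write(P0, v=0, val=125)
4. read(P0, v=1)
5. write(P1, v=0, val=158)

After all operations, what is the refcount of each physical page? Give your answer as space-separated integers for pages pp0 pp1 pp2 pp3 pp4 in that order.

Answer: 1 2 2 2 1

Derivation:
Op 1: fork(P0) -> P1. 4 ppages; refcounts: pp0:2 pp1:2 pp2:2 pp3:2
Op 2: read(P1, v0) -> 33. No state change.
Op 3: write(P0, v0, 125). refcount(pp0)=2>1 -> COPY to pp4. 5 ppages; refcounts: pp0:1 pp1:2 pp2:2 pp3:2 pp4:1
Op 4: read(P0, v1) -> 37. No state change.
Op 5: write(P1, v0, 158). refcount(pp0)=1 -> write in place. 5 ppages; refcounts: pp0:1 pp1:2 pp2:2 pp3:2 pp4:1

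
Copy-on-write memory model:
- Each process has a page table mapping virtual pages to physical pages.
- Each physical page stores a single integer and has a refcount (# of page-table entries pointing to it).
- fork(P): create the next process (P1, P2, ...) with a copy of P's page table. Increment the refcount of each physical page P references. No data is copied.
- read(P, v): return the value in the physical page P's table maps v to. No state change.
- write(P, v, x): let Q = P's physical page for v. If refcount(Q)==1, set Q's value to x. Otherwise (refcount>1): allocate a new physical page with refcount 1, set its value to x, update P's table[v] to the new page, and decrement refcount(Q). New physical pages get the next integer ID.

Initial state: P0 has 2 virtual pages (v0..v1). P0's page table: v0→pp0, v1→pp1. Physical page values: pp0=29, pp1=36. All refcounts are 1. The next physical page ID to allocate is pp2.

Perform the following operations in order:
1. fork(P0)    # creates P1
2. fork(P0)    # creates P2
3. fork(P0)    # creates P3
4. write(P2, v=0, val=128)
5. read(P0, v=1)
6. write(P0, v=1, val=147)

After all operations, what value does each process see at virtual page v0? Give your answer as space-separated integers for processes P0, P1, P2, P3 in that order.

Answer: 29 29 128 29

Derivation:
Op 1: fork(P0) -> P1. 2 ppages; refcounts: pp0:2 pp1:2
Op 2: fork(P0) -> P2. 2 ppages; refcounts: pp0:3 pp1:3
Op 3: fork(P0) -> P3. 2 ppages; refcounts: pp0:4 pp1:4
Op 4: write(P2, v0, 128). refcount(pp0)=4>1 -> COPY to pp2. 3 ppages; refcounts: pp0:3 pp1:4 pp2:1
Op 5: read(P0, v1) -> 36. No state change.
Op 6: write(P0, v1, 147). refcount(pp1)=4>1 -> COPY to pp3. 4 ppages; refcounts: pp0:3 pp1:3 pp2:1 pp3:1
P0: v0 -> pp0 = 29
P1: v0 -> pp0 = 29
P2: v0 -> pp2 = 128
P3: v0 -> pp0 = 29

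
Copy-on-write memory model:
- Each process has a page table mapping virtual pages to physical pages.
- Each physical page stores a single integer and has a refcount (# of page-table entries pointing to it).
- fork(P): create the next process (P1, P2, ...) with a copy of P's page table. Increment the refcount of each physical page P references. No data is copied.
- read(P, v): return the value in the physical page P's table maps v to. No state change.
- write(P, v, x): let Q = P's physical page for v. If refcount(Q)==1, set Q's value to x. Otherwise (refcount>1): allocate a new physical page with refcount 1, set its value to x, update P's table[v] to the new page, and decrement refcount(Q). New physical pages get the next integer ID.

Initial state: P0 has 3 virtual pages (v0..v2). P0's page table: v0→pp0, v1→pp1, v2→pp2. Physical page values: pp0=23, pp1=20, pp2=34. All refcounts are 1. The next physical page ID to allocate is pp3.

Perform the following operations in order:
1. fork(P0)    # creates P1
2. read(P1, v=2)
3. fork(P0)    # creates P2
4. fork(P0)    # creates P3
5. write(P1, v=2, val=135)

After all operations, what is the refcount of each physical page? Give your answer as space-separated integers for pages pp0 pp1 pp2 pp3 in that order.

Answer: 4 4 3 1

Derivation:
Op 1: fork(P0) -> P1. 3 ppages; refcounts: pp0:2 pp1:2 pp2:2
Op 2: read(P1, v2) -> 34. No state change.
Op 3: fork(P0) -> P2. 3 ppages; refcounts: pp0:3 pp1:3 pp2:3
Op 4: fork(P0) -> P3. 3 ppages; refcounts: pp0:4 pp1:4 pp2:4
Op 5: write(P1, v2, 135). refcount(pp2)=4>1 -> COPY to pp3. 4 ppages; refcounts: pp0:4 pp1:4 pp2:3 pp3:1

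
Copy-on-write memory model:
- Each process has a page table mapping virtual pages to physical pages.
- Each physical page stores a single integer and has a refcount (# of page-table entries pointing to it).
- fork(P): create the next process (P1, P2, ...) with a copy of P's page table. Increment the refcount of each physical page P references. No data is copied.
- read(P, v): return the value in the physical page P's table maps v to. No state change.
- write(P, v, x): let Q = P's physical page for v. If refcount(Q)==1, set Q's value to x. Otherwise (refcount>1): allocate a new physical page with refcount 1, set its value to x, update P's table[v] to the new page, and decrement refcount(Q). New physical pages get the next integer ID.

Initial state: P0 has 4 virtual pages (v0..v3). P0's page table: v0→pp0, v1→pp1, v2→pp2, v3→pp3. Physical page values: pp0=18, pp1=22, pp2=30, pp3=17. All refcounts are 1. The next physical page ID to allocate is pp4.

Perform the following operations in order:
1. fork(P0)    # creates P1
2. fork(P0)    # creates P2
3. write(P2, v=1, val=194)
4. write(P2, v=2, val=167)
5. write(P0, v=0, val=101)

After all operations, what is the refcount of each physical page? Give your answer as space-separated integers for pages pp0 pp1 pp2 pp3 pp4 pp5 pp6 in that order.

Op 1: fork(P0) -> P1. 4 ppages; refcounts: pp0:2 pp1:2 pp2:2 pp3:2
Op 2: fork(P0) -> P2. 4 ppages; refcounts: pp0:3 pp1:3 pp2:3 pp3:3
Op 3: write(P2, v1, 194). refcount(pp1)=3>1 -> COPY to pp4. 5 ppages; refcounts: pp0:3 pp1:2 pp2:3 pp3:3 pp4:1
Op 4: write(P2, v2, 167). refcount(pp2)=3>1 -> COPY to pp5. 6 ppages; refcounts: pp0:3 pp1:2 pp2:2 pp3:3 pp4:1 pp5:1
Op 5: write(P0, v0, 101). refcount(pp0)=3>1 -> COPY to pp6. 7 ppages; refcounts: pp0:2 pp1:2 pp2:2 pp3:3 pp4:1 pp5:1 pp6:1

Answer: 2 2 2 3 1 1 1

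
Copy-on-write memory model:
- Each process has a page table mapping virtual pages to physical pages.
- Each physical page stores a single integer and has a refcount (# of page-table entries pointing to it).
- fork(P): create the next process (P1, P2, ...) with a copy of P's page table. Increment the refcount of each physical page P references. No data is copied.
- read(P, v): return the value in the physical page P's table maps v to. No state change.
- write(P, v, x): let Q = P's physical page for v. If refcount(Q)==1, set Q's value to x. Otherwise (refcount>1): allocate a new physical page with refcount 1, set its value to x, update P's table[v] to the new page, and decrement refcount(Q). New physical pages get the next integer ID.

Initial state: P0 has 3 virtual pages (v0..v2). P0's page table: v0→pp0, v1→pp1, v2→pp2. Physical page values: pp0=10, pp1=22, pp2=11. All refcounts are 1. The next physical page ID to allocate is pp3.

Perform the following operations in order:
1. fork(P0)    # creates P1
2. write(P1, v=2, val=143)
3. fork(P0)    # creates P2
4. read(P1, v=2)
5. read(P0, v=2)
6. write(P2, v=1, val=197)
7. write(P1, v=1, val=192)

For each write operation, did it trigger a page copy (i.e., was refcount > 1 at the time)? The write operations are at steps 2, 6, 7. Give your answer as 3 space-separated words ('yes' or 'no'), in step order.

Op 1: fork(P0) -> P1. 3 ppages; refcounts: pp0:2 pp1:2 pp2:2
Op 2: write(P1, v2, 143). refcount(pp2)=2>1 -> COPY to pp3. 4 ppages; refcounts: pp0:2 pp1:2 pp2:1 pp3:1
Op 3: fork(P0) -> P2. 4 ppages; refcounts: pp0:3 pp1:3 pp2:2 pp3:1
Op 4: read(P1, v2) -> 143. No state change.
Op 5: read(P0, v2) -> 11. No state change.
Op 6: write(P2, v1, 197). refcount(pp1)=3>1 -> COPY to pp4. 5 ppages; refcounts: pp0:3 pp1:2 pp2:2 pp3:1 pp4:1
Op 7: write(P1, v1, 192). refcount(pp1)=2>1 -> COPY to pp5. 6 ppages; refcounts: pp0:3 pp1:1 pp2:2 pp3:1 pp4:1 pp5:1

yes yes yes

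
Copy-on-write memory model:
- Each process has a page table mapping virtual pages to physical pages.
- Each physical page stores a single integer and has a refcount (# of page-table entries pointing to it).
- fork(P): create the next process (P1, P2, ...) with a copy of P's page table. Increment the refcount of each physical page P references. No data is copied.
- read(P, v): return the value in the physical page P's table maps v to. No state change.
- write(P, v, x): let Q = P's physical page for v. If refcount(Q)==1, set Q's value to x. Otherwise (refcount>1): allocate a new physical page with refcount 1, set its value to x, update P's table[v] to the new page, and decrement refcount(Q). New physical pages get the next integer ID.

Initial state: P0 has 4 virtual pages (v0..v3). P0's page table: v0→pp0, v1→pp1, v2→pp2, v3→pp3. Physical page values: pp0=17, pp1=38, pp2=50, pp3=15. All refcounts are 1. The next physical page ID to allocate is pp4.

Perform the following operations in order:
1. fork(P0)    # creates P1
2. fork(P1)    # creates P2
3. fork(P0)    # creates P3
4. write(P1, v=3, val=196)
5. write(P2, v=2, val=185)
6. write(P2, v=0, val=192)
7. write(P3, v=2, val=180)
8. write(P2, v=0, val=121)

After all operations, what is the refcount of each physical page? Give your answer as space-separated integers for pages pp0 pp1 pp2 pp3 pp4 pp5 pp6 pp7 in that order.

Op 1: fork(P0) -> P1. 4 ppages; refcounts: pp0:2 pp1:2 pp2:2 pp3:2
Op 2: fork(P1) -> P2. 4 ppages; refcounts: pp0:3 pp1:3 pp2:3 pp3:3
Op 3: fork(P0) -> P3. 4 ppages; refcounts: pp0:4 pp1:4 pp2:4 pp3:4
Op 4: write(P1, v3, 196). refcount(pp3)=4>1 -> COPY to pp4. 5 ppages; refcounts: pp0:4 pp1:4 pp2:4 pp3:3 pp4:1
Op 5: write(P2, v2, 185). refcount(pp2)=4>1 -> COPY to pp5. 6 ppages; refcounts: pp0:4 pp1:4 pp2:3 pp3:3 pp4:1 pp5:1
Op 6: write(P2, v0, 192). refcount(pp0)=4>1 -> COPY to pp6. 7 ppages; refcounts: pp0:3 pp1:4 pp2:3 pp3:3 pp4:1 pp5:1 pp6:1
Op 7: write(P3, v2, 180). refcount(pp2)=3>1 -> COPY to pp7. 8 ppages; refcounts: pp0:3 pp1:4 pp2:2 pp3:3 pp4:1 pp5:1 pp6:1 pp7:1
Op 8: write(P2, v0, 121). refcount(pp6)=1 -> write in place. 8 ppages; refcounts: pp0:3 pp1:4 pp2:2 pp3:3 pp4:1 pp5:1 pp6:1 pp7:1

Answer: 3 4 2 3 1 1 1 1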